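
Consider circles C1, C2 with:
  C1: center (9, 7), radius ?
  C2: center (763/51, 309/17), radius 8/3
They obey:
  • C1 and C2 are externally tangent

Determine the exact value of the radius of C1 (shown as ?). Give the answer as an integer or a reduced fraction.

1. [ext C1·C2]  r_C1² + (16/3)r_C1 − 460/3 = 0  ⇒  r_C1 = 10 (r>0 drops 1)

10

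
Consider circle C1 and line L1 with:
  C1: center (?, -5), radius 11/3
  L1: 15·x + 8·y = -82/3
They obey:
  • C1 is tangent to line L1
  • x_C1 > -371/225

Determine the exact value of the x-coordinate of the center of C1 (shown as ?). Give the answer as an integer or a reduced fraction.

5

1. [C1‖L1]  x_C1² − (76/45)x_C1 − 149/9 = 0  ⇒  x_C1 = -149/45 or 5
2. given x_C1 > -371/225: keep 5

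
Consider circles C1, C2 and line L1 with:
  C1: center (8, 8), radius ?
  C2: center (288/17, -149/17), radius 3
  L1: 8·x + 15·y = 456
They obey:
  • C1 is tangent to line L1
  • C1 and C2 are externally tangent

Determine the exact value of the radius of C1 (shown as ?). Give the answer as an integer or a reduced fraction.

1. [C1‖L1]  r_C1² − 256 = 0  ⇒  r_C1 = 16 (r>0 drops 1)
2. [ext C1·C2]  r_C1² + 6r_C1 − 352 = 0  ⇒  r_C1 = 16 (r>0 drops 1)

16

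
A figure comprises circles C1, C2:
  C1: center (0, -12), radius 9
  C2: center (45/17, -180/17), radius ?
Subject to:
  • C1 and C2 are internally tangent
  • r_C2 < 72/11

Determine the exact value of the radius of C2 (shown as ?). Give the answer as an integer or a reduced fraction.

6

1. [int C1,C2]  r_C2² − 18r_C2 + 72 = 0  ⇒  r_C2 = 6 or 12
2. given r_C2 < 72/11: keep 6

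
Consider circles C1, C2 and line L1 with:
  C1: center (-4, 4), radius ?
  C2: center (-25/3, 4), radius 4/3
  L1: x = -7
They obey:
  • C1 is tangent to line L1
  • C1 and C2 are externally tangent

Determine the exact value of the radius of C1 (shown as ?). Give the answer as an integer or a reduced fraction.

3

1. [C1‖L1]  r_C1² − 9 = 0  ⇒  r_C1 = 3 (r>0 drops 1)
2. [ext C1·C2]  r_C1² + (8/3)r_C1 − 17 = 0  ⇒  r_C1 = 3 (r>0 drops 1)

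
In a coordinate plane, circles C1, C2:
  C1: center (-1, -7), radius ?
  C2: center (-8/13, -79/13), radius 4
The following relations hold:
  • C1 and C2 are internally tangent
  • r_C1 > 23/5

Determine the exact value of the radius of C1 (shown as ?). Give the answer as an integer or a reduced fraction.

1. [int C1,C2]  r_C1² − 8r_C1 + 15 = 0  ⇒  r_C1 = 3 or 5
2. given r_C1 > 23/5: keep 5

5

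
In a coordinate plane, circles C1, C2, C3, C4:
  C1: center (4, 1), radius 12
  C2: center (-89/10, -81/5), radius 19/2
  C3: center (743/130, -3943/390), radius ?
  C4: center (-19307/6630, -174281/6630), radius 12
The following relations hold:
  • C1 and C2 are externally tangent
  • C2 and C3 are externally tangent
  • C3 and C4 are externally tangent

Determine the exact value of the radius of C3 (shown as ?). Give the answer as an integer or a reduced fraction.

1. [ext C2·C3]  r_C3² + 19r_C3 − 1444/9 = 0  ⇒  r_C3 = 19/3 (r>0 drops 1)
2. [ext C3·C4]  r_C3² + 24r_C3 − 1729/9 = 0  ⇒  r_C3 = 19/3 (r>0 drops 1)

19/3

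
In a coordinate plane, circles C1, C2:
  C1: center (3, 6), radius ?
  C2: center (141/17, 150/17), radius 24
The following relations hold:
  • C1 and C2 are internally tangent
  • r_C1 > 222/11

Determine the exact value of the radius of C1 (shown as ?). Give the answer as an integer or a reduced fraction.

30

1. [int C1,C2]  r_C1² − 48r_C1 + 540 = 0  ⇒  r_C1 = 18 or 30
2. given r_C1 > 222/11: keep 30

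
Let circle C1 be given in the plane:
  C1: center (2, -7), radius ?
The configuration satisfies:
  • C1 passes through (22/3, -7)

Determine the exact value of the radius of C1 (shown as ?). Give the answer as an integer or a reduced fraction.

16/3

1. [C1∋P]  r_C1² − 256/9 = 0  ⇒  r_C1 = 16/3 (r>0 drops 1)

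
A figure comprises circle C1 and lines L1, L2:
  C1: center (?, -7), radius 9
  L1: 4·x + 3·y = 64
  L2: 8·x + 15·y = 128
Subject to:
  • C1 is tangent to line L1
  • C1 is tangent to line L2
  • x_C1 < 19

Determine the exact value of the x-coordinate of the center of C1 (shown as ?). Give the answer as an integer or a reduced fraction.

1. [C1‖L1]  x_C1² − (85/2)x_C1 + 325 = 0  ⇒  x_C1 = 10 or 65/2
2. [C1‖L2]  x_C1² − (233/4)x_C1 + 965/2 = 0  ⇒  x_C1 = 10 or 193/4

10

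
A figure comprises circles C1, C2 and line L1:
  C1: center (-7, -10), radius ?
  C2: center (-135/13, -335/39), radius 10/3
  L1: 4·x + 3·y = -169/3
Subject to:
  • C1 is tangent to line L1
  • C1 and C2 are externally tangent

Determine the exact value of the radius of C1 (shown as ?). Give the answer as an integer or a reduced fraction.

1. [C1‖L1]  r_C1² − 1/9 = 0  ⇒  r_C1 = 1/3 (r>0 drops 1)
2. [ext C1·C2]  r_C1² + (20/3)r_C1 − 7/3 = 0  ⇒  r_C1 = 1/3 (r>0 drops 1)

1/3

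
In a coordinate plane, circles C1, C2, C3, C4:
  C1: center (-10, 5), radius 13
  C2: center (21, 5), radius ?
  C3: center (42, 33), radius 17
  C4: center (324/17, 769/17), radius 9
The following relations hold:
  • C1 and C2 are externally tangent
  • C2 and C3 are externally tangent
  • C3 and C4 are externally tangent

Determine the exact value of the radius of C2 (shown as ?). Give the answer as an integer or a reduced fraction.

1. [ext C1·C2]  r_C2² + 26r_C2 − 792 = 0  ⇒  r_C2 = 18 (r>0 drops 1)
2. [ext C2·C3]  r_C2² + 34r_C2 − 936 = 0  ⇒  r_C2 = 18 (r>0 drops 1)

18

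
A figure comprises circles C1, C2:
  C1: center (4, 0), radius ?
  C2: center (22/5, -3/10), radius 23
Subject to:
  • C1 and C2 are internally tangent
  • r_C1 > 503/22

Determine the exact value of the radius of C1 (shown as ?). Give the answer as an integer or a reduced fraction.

1. [int C1,C2]  r_C1² − 46r_C1 + 2115/4 = 0  ⇒  r_C1 = 45/2 or 47/2
2. given r_C1 > 503/22: keep 47/2

47/2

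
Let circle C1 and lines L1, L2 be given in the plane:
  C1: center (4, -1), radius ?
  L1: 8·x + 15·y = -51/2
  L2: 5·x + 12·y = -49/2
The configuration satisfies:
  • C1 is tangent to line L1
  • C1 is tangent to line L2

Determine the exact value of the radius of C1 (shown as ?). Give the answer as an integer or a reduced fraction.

1. [C1‖L1]  r_C1² − 25/4 = 0  ⇒  r_C1 = 5/2 (r>0 drops 1)
2. [C1‖L2]  r_C1² − 25/4 = 0  ⇒  r_C1 = 5/2 (r>0 drops 1)

5/2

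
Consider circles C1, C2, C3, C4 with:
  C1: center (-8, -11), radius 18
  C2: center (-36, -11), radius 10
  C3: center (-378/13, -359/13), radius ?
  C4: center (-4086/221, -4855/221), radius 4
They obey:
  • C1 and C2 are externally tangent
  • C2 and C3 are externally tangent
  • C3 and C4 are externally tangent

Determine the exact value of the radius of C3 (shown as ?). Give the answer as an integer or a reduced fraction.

1. [ext C2·C3]  r_C3² + 20r_C3 − 224 = 0  ⇒  r_C3 = 8 (r>0 drops 1)
2. [ext C3·C4]  r_C3² + 8r_C3 − 128 = 0  ⇒  r_C3 = 8 (r>0 drops 1)

8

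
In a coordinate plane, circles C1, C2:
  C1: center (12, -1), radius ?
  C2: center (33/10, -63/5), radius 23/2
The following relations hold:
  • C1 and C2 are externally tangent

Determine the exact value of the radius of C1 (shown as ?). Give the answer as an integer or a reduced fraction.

3

1. [ext C1·C2]  r_C1² + 23r_C1 − 78 = 0  ⇒  r_C1 = 3 (r>0 drops 1)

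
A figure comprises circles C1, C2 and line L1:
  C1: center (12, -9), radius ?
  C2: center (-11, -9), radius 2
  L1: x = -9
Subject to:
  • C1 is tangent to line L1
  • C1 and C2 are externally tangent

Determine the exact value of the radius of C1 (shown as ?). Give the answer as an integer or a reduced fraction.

1. [C1‖L1]  r_C1² − 441 = 0  ⇒  r_C1 = 21 (r>0 drops 1)
2. [ext C1·C2]  r_C1² + 4r_C1 − 525 = 0  ⇒  r_C1 = 21 (r>0 drops 1)

21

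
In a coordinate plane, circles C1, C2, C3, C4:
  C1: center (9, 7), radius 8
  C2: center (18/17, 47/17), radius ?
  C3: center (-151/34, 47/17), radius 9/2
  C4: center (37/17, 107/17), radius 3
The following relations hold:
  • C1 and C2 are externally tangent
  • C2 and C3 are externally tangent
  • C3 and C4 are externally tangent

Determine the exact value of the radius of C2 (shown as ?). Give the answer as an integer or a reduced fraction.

1. [ext C1·C2]  r_C2² + 16r_C2 − 17 = 0  ⇒  r_C2 = 1 (r>0 drops 1)
2. [ext C2·C3]  r_C2² + 9r_C2 − 10 = 0  ⇒  r_C2 = 1 (r>0 drops 1)

1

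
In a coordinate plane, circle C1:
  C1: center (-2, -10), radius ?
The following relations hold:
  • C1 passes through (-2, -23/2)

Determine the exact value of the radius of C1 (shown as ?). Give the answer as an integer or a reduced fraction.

1. [C1∋P]  r_C1² − 9/4 = 0  ⇒  r_C1 = 3/2 (r>0 drops 1)

3/2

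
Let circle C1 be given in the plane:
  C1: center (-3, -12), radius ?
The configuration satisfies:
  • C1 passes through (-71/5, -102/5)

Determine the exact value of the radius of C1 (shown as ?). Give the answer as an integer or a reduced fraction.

14

1. [C1∋P]  r_C1² − 196 = 0  ⇒  r_C1 = 14 (r>0 drops 1)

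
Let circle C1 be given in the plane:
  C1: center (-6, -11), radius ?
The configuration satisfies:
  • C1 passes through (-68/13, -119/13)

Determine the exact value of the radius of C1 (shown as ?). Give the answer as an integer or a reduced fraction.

1. [C1∋P]  r_C1² − 4 = 0  ⇒  r_C1 = 2 (r>0 drops 1)

2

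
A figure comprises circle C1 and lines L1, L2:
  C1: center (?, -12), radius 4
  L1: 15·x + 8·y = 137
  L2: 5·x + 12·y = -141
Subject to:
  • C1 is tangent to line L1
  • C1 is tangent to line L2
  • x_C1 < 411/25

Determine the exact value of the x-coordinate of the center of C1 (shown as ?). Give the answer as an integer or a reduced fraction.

11

1. [C1‖L1]  x_C1² − (466/15)x_C1 + 3311/15 = 0  ⇒  x_C1 = 11 or 301/15
2. [C1‖L2]  x_C1² − (6/5)x_C1 − 539/5 = 0  ⇒  x_C1 = -49/5 or 11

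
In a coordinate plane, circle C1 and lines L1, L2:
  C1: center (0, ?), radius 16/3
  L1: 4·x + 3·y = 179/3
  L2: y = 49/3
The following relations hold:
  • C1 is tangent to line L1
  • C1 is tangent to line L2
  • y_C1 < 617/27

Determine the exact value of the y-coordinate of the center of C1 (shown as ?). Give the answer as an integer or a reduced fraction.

1. [C1‖L1]  y_C1² − (358/9)y_C1 + 2849/9 = 0  ⇒  y_C1 = 11 or 259/9
2. [C1‖L2]  y_C1² − (98/3)y_C1 + 715/3 = 0  ⇒  y_C1 = 11 or 65/3

11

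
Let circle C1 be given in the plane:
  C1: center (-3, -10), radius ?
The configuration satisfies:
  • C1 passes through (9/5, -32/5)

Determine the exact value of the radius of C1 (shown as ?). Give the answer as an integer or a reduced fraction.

6

1. [C1∋P]  r_C1² − 36 = 0  ⇒  r_C1 = 6 (r>0 drops 1)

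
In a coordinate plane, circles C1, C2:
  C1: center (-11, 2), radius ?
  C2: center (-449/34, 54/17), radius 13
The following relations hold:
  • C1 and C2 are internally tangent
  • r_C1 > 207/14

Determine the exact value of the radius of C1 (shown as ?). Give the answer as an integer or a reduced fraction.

1. [int C1,C2]  r_C1² − 26r_C1 + 651/4 = 0  ⇒  r_C1 = 21/2 or 31/2
2. given r_C1 > 207/14: keep 31/2

31/2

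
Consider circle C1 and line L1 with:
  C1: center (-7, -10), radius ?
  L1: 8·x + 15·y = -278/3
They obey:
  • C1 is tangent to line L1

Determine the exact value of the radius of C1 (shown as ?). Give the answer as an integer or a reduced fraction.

1. [C1‖L1]  r_C1² − 400/9 = 0  ⇒  r_C1 = 20/3 (r>0 drops 1)

20/3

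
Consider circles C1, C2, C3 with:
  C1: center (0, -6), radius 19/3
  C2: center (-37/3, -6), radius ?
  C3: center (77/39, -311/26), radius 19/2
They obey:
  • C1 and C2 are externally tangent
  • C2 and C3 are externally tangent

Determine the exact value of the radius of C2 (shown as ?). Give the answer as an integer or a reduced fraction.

6

1. [ext C1·C2]  r_C2² + (38/3)r_C2 − 112 = 0  ⇒  r_C2 = 6 (r>0 drops 1)
2. [ext C2·C3]  r_C2² + 19r_C2 − 150 = 0  ⇒  r_C2 = 6 (r>0 drops 1)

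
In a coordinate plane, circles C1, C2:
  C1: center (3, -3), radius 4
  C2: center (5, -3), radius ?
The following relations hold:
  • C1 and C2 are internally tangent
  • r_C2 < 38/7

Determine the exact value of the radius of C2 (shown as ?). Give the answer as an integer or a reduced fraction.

2

1. [int C1,C2]  r_C2² − 8r_C2 + 12 = 0  ⇒  r_C2 = 2 or 6
2. given r_C2 < 38/7: keep 2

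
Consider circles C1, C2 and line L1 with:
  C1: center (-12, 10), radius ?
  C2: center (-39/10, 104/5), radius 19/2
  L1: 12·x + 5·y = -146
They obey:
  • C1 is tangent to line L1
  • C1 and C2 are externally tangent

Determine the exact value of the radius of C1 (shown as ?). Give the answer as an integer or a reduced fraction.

1. [C1‖L1]  r_C1² − 16 = 0  ⇒  r_C1 = 4 (r>0 drops 1)
2. [ext C1·C2]  r_C1² + 19r_C1 − 92 = 0  ⇒  r_C1 = 4 (r>0 drops 1)

4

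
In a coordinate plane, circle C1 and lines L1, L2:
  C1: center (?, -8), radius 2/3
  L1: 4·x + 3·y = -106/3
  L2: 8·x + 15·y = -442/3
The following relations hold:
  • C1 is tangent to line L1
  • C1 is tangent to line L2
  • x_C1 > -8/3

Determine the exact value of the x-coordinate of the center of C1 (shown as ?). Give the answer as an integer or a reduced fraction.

1. [C1‖L1]  x_C1² + (17/3)x_C1 + 22/3 = 0  ⇒  x_C1 = -11/3 or -2
2. [C1‖L2]  x_C1² + (41/6)x_C1 + 29/3 = 0  ⇒  x_C1 = -29/6 or -2

-2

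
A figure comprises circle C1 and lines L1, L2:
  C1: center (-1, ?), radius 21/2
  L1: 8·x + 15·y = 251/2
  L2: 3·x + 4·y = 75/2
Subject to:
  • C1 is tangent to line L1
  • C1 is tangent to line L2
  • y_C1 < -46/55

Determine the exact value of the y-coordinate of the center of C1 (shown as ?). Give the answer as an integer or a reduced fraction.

1. [C1‖L1]  y_C1² − (89/5)y_C1 − 312/5 = 0  ⇒  y_C1 = -3 or 104/5
2. [C1‖L2]  y_C1² − (81/4)y_C1 − 279/4 = 0  ⇒  y_C1 = -3 or 93/4

-3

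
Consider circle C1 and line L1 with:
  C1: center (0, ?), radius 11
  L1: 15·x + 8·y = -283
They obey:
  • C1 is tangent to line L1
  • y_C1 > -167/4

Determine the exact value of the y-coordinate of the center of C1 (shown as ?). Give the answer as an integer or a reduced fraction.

-12

1. [C1‖L1]  y_C1² + (283/4)y_C1 + 705 = 0  ⇒  y_C1 = -235/4 or -12
2. given y_C1 > -167/4: keep -12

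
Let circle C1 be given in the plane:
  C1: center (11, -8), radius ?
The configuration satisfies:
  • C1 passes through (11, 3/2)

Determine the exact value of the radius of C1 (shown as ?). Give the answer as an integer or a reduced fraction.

1. [C1∋P]  r_C1² − 361/4 = 0  ⇒  r_C1 = 19/2 (r>0 drops 1)

19/2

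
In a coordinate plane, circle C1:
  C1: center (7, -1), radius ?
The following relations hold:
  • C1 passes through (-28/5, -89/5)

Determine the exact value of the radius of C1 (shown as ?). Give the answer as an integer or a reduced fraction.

1. [C1∋P]  r_C1² − 441 = 0  ⇒  r_C1 = 21 (r>0 drops 1)

21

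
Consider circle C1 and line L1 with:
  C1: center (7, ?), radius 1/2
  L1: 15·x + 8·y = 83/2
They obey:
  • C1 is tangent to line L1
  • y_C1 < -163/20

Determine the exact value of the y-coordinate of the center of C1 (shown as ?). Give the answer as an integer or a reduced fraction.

-9

1. [C1‖L1]  y_C1² + (127/8)y_C1 + 495/8 = 0  ⇒  y_C1 = -9 or -55/8
2. given y_C1 < -163/20: keep -9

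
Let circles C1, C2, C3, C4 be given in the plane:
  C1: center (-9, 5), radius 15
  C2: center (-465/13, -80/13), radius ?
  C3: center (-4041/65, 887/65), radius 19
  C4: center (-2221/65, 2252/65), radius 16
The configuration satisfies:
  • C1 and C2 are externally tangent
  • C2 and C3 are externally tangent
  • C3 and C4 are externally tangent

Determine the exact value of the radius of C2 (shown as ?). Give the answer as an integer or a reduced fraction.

1. [ext C1·C2]  r_C2² + 30r_C2 − 616 = 0  ⇒  r_C2 = 14 (r>0 drops 1)
2. [ext C2·C3]  r_C2² + 38r_C2 − 728 = 0  ⇒  r_C2 = 14 (r>0 drops 1)

14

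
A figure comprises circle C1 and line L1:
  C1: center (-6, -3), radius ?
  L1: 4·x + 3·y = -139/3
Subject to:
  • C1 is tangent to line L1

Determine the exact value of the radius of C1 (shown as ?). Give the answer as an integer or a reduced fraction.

8/3

1. [C1‖L1]  r_C1² − 64/9 = 0  ⇒  r_C1 = 8/3 (r>0 drops 1)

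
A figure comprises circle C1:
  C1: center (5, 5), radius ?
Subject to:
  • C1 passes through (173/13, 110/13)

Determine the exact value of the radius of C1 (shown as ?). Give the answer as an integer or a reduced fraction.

1. [C1∋P]  r_C1² − 81 = 0  ⇒  r_C1 = 9 (r>0 drops 1)

9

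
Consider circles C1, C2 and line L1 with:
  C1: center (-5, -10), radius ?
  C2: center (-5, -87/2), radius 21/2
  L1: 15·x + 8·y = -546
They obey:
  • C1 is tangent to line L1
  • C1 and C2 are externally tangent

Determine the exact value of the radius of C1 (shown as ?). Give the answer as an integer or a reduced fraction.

23

1. [C1‖L1]  r_C1² − 529 = 0  ⇒  r_C1 = 23 (r>0 drops 1)
2. [ext C1·C2]  r_C1² + 21r_C1 − 1012 = 0  ⇒  r_C1 = 23 (r>0 drops 1)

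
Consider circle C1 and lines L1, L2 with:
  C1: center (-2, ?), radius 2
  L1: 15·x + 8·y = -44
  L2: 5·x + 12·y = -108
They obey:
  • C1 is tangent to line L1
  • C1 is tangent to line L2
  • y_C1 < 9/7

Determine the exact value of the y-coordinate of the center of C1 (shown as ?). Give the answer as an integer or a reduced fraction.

-6

1. [C1‖L1]  y_C1² + (7/2)y_C1 − 15 = 0  ⇒  y_C1 = -6 or 5/2
2. [C1‖L2]  y_C1² + (49/3)y_C1 + 62 = 0  ⇒  y_C1 = -31/3 or -6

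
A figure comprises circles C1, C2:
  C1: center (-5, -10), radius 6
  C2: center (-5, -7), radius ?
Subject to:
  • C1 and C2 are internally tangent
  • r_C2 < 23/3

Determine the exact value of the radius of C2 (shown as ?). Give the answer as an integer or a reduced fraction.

3

1. [int C1,C2]  r_C2² − 12r_C2 + 27 = 0  ⇒  r_C2 = 3 or 9
2. given r_C2 < 23/3: keep 3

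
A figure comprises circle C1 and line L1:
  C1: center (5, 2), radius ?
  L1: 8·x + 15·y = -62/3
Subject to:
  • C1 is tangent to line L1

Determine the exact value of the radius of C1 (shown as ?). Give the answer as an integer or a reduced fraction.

1. [C1‖L1]  r_C1² − 256/9 = 0  ⇒  r_C1 = 16/3 (r>0 drops 1)

16/3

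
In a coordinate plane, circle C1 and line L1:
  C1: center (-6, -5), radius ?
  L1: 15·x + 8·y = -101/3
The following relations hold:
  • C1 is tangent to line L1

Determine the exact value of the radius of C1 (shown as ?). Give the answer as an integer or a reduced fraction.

17/3

1. [C1‖L1]  r_C1² − 289/9 = 0  ⇒  r_C1 = 17/3 (r>0 drops 1)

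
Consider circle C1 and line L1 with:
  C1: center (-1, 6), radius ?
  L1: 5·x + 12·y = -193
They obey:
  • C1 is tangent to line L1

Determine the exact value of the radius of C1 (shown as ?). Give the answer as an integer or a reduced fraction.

20

1. [C1‖L1]  r_C1² − 400 = 0  ⇒  r_C1 = 20 (r>0 drops 1)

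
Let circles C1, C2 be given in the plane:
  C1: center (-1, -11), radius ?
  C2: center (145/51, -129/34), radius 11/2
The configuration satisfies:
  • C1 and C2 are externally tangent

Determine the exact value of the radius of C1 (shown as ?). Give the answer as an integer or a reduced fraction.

8/3

1. [ext C1·C2]  r_C1² + 11r_C1 − 328/9 = 0  ⇒  r_C1 = 8/3 (r>0 drops 1)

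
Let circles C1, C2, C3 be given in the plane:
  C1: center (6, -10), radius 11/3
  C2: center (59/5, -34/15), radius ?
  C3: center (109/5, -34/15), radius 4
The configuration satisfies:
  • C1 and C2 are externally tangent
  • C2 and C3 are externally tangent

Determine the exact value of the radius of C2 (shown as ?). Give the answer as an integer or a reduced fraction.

6

1. [ext C1·C2]  r_C2² + (22/3)r_C2 − 80 = 0  ⇒  r_C2 = 6 (r>0 drops 1)
2. [ext C2·C3]  r_C2² + 8r_C2 − 84 = 0  ⇒  r_C2 = 6 (r>0 drops 1)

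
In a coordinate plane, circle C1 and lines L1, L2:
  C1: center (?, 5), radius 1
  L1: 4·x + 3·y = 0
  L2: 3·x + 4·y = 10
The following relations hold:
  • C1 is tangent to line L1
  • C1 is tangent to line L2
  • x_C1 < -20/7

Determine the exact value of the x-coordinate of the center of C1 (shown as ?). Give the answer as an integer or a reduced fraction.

-5

1. [C1‖L1]  x_C1² + (15/2)x_C1 + 25/2 = 0  ⇒  x_C1 = -5 or -5/2
2. [C1‖L2]  x_C1² + (20/3)x_C1 + 25/3 = 0  ⇒  x_C1 = -5 or -5/3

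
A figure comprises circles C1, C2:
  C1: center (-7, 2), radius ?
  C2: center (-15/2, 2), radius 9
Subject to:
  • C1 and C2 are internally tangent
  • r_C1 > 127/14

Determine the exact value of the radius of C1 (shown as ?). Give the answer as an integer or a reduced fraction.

19/2

1. [int C1,C2]  r_C1² − 18r_C1 + 323/4 = 0  ⇒  r_C1 = 17/2 or 19/2
2. given r_C1 > 127/14: keep 19/2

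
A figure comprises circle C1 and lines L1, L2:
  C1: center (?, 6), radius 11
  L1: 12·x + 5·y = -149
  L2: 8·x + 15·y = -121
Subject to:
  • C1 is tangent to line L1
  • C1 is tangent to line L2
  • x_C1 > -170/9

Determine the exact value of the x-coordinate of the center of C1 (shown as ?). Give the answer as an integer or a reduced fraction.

1. [C1‖L1]  x_C1² + (179/6)x_C1 + 161/2 = 0  ⇒  x_C1 = -161/6 or -3
2. [C1‖L2]  x_C1² + (211/4)x_C1 + 597/4 = 0  ⇒  x_C1 = -199/4 or -3

-3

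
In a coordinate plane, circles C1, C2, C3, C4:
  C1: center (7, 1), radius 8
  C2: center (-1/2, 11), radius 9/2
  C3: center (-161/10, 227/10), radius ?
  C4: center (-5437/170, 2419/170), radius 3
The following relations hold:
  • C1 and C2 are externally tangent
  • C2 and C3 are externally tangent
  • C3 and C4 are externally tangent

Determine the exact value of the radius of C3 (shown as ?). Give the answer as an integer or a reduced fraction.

15

1. [ext C2·C3]  r_C3² + 9r_C3 − 360 = 0  ⇒  r_C3 = 15 (r>0 drops 1)
2. [ext C3·C4]  r_C3² + 6r_C3 − 315 = 0  ⇒  r_C3 = 15 (r>0 drops 1)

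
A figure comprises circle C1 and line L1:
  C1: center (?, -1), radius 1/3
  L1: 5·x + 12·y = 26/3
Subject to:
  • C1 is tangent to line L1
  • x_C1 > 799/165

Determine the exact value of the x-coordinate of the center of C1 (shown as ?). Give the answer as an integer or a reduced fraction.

5

1. [C1‖L1]  x_C1² − (124/15)x_C1 + 49/3 = 0  ⇒  x_C1 = 49/15 or 5
2. given x_C1 > 799/165: keep 5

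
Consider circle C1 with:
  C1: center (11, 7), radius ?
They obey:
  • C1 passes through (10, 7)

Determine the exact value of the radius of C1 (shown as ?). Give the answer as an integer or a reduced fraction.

1

1. [C1∋P]  r_C1² − 1 = 0  ⇒  r_C1 = 1 (r>0 drops 1)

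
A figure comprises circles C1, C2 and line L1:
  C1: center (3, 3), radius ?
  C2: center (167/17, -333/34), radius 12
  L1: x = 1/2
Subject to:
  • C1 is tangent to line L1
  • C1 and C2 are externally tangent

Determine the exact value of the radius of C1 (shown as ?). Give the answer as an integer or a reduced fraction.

1. [C1‖L1]  r_C1² − 25/4 = 0  ⇒  r_C1 = 5/2 (r>0 drops 1)
2. [ext C1·C2]  r_C1² + 24r_C1 − 265/4 = 0  ⇒  r_C1 = 5/2 (r>0 drops 1)

5/2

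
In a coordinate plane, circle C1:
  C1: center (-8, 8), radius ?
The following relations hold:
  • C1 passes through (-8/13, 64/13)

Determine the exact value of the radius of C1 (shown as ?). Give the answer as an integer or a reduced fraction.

8

1. [C1∋P]  r_C1² − 64 = 0  ⇒  r_C1 = 8 (r>0 drops 1)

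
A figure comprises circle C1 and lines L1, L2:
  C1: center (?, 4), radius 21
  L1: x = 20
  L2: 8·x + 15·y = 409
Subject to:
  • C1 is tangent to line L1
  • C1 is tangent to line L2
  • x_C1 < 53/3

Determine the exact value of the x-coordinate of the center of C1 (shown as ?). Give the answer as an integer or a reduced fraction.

-1

1. [C1‖L1]  x_C1² − 40x_C1 − 41 = 0  ⇒  x_C1 = -1 or 41
2. [C1‖L2]  x_C1² − (349/4)x_C1 − 353/4 = 0  ⇒  x_C1 = -1 or 353/4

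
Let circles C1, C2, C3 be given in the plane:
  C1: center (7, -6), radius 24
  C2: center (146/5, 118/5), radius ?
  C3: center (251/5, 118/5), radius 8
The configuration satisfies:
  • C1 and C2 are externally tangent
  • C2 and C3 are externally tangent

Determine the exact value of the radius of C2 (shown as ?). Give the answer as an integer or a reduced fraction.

13

1. [ext C1·C2]  r_C2² + 48r_C2 − 793 = 0  ⇒  r_C2 = 13 (r>0 drops 1)
2. [ext C2·C3]  r_C2² + 16r_C2 − 377 = 0  ⇒  r_C2 = 13 (r>0 drops 1)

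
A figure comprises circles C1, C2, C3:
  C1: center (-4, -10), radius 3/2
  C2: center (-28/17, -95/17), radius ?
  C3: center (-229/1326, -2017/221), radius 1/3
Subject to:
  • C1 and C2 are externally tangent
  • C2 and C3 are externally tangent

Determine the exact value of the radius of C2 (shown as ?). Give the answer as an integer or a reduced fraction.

7/2

1. [ext C1·C2]  r_C2² + 3r_C2 − 91/4 = 0  ⇒  r_C2 = 7/2 (r>0 drops 1)
2. [ext C2·C3]  r_C2² + (2/3)r_C2 − 175/12 = 0  ⇒  r_C2 = 7/2 (r>0 drops 1)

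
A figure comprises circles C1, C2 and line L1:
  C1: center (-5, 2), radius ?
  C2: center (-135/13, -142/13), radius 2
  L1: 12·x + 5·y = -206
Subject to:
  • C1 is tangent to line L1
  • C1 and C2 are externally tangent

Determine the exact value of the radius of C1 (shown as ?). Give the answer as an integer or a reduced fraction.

12

1. [C1‖L1]  r_C1² − 144 = 0  ⇒  r_C1 = 12 (r>0 drops 1)
2. [ext C1·C2]  r_C1² + 4r_C1 − 192 = 0  ⇒  r_C1 = 12 (r>0 drops 1)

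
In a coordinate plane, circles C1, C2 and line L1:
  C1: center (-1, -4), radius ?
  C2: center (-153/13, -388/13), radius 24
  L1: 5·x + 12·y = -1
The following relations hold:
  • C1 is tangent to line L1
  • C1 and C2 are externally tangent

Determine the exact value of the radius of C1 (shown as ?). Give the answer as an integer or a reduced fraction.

4

1. [C1‖L1]  r_C1² − 16 = 0  ⇒  r_C1 = 4 (r>0 drops 1)
2. [ext C1·C2]  r_C1² + 48r_C1 − 208 = 0  ⇒  r_C1 = 4 (r>0 drops 1)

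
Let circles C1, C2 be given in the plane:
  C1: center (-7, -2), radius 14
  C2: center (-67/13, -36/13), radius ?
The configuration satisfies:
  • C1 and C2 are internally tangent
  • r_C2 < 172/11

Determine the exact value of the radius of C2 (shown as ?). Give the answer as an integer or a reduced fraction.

1. [int C1,C2]  r_C2² − 28r_C2 + 192 = 0  ⇒  r_C2 = 12 or 16
2. given r_C2 < 172/11: keep 12

12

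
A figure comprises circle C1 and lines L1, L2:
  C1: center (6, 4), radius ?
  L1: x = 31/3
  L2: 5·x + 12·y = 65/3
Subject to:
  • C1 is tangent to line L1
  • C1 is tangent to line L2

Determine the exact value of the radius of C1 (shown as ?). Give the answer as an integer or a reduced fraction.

13/3

1. [C1‖L1]  r_C1² − 169/9 = 0  ⇒  r_C1 = 13/3 (r>0 drops 1)
2. [C1‖L2]  r_C1² − 169/9 = 0  ⇒  r_C1 = 13/3 (r>0 drops 1)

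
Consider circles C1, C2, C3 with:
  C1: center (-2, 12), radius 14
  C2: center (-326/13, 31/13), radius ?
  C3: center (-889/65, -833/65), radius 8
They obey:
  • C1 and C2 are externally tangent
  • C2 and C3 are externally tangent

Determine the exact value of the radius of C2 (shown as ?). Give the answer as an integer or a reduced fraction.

11

1. [ext C1·C2]  r_C2² + 28r_C2 − 429 = 0  ⇒  r_C2 = 11 (r>0 drops 1)
2. [ext C2·C3]  r_C2² + 16r_C2 − 297 = 0  ⇒  r_C2 = 11 (r>0 drops 1)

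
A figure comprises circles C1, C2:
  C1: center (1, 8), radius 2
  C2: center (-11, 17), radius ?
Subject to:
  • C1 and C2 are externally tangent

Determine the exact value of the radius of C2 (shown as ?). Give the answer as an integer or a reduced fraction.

13

1. [ext C1·C2]  r_C2² + 4r_C2 − 221 = 0  ⇒  r_C2 = 13 (r>0 drops 1)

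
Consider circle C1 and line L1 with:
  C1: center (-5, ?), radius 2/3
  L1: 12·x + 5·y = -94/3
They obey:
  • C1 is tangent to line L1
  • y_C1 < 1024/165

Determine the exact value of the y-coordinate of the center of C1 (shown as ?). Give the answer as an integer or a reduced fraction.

1. [C1‖L1]  y_C1² − (172/15)y_C1 + 448/15 = 0  ⇒  y_C1 = 4 or 112/15
2. given y_C1 < 1024/165: keep 4

4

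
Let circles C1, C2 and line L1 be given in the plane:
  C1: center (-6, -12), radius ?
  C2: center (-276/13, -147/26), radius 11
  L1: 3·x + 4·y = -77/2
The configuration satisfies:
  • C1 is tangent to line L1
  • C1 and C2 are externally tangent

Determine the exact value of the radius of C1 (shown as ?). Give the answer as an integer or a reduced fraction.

11/2

1. [C1‖L1]  r_C1² − 121/4 = 0  ⇒  r_C1 = 11/2 (r>0 drops 1)
2. [ext C1·C2]  r_C1² + 22r_C1 − 605/4 = 0  ⇒  r_C1 = 11/2 (r>0 drops 1)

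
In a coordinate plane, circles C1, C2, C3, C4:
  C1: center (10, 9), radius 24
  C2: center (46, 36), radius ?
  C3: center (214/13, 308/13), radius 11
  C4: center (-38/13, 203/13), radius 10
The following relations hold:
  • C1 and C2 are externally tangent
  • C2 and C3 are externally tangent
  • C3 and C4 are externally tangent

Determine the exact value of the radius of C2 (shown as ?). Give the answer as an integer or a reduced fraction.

1. [ext C1·C2]  r_C2² + 48r_C2 − 1449 = 0  ⇒  r_C2 = 21 (r>0 drops 1)
2. [ext C2·C3]  r_C2² + 22r_C2 − 903 = 0  ⇒  r_C2 = 21 (r>0 drops 1)

21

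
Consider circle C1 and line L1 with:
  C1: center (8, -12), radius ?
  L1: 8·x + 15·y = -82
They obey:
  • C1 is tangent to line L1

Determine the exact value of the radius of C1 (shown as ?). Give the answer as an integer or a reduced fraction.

1. [C1‖L1]  r_C1² − 4 = 0  ⇒  r_C1 = 2 (r>0 drops 1)

2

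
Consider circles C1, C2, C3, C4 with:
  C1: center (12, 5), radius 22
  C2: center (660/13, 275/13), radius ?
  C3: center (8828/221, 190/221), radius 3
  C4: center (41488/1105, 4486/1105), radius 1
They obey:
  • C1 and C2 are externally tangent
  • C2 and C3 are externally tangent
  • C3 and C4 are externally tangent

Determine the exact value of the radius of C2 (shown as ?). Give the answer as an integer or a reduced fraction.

20

1. [ext C1·C2]  r_C2² + 44r_C2 − 1280 = 0  ⇒  r_C2 = 20 (r>0 drops 1)
2. [ext C2·C3]  r_C2² + 6r_C2 − 520 = 0  ⇒  r_C2 = 20 (r>0 drops 1)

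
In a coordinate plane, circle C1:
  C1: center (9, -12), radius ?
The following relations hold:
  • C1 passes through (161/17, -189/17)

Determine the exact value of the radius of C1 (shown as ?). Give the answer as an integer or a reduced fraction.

1. [C1∋P]  r_C1² − 1 = 0  ⇒  r_C1 = 1 (r>0 drops 1)

1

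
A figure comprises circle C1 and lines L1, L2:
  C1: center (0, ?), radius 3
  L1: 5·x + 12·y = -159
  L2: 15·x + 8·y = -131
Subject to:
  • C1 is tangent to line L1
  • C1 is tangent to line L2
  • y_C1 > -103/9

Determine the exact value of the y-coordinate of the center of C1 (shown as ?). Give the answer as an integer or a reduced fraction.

1. [C1‖L1]  y_C1² + (53/2)y_C1 + 165 = 0  ⇒  y_C1 = -33/2 or -10
2. [C1‖L2]  y_C1² + (131/4)y_C1 + 455/2 = 0  ⇒  y_C1 = -91/4 or -10

-10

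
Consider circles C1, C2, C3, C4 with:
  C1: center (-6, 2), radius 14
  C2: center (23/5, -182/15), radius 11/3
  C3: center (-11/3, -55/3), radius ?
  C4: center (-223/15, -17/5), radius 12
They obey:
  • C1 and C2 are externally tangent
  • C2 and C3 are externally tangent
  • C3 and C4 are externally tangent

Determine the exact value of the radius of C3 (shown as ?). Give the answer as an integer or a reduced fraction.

20/3

1. [ext C2·C3]  r_C3² + (22/3)r_C3 − 280/3 = 0  ⇒  r_C3 = 20/3 (r>0 drops 1)
2. [ext C3·C4]  r_C3² + 24r_C3 − 1840/9 = 0  ⇒  r_C3 = 20/3 (r>0 drops 1)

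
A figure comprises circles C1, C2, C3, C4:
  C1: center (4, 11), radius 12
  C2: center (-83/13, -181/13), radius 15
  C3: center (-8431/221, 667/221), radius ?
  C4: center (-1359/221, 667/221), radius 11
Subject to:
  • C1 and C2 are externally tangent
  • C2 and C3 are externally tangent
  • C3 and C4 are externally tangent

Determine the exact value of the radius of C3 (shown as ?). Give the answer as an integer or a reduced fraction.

1. [ext C2·C3]  r_C3² + 30r_C3 − 1071 = 0  ⇒  r_C3 = 21 (r>0 drops 1)
2. [ext C3·C4]  r_C3² + 22r_C3 − 903 = 0  ⇒  r_C3 = 21 (r>0 drops 1)

21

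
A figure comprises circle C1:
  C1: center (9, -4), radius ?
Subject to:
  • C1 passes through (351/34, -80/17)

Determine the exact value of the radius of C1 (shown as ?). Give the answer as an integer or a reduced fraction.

3/2

1. [C1∋P]  r_C1² − 9/4 = 0  ⇒  r_C1 = 3/2 (r>0 drops 1)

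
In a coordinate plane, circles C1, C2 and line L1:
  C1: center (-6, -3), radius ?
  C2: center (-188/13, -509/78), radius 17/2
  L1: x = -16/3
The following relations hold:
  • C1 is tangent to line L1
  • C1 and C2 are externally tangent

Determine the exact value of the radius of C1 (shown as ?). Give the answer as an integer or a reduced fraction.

2/3

1. [C1‖L1]  r_C1² − 4/9 = 0  ⇒  r_C1 = 2/3 (r>0 drops 1)
2. [ext C1·C2]  r_C1² + 17r_C1 − 106/9 = 0  ⇒  r_C1 = 2/3 (r>0 drops 1)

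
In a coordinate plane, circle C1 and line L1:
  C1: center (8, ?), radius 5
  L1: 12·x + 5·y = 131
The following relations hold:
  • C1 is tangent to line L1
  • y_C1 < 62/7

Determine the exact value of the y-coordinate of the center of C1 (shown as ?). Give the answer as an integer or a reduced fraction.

1. [C1‖L1]  y_C1² − 14y_C1 − 120 = 0  ⇒  y_C1 = -6 or 20
2. given y_C1 < 62/7: keep -6

-6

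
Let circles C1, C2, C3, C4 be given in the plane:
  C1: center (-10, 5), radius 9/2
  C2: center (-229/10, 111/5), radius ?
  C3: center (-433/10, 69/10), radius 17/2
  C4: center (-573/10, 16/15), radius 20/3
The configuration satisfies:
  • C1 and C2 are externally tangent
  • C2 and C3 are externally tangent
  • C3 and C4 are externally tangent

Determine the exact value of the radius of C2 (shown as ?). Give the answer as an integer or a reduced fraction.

17

1. [ext C1·C2]  r_C2² + 9r_C2 − 442 = 0  ⇒  r_C2 = 17 (r>0 drops 1)
2. [ext C2·C3]  r_C2² + 17r_C2 − 578 = 0  ⇒  r_C2 = 17 (r>0 drops 1)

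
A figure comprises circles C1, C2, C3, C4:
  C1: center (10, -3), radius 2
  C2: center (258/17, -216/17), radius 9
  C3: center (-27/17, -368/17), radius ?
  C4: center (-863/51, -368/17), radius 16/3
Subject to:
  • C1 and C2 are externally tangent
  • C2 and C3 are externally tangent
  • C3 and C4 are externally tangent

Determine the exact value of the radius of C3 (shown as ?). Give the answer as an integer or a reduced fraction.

10

1. [ext C2·C3]  r_C3² + 18r_C3 − 280 = 0  ⇒  r_C3 = 10 (r>0 drops 1)
2. [ext C3·C4]  r_C3² + (32/3)r_C3 − 620/3 = 0  ⇒  r_C3 = 10 (r>0 drops 1)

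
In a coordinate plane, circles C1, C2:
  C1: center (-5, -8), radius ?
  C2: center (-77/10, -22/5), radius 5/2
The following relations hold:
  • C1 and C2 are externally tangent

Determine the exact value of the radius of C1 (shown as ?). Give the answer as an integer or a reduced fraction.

2

1. [ext C1·C2]  r_C1² + 5r_C1 − 14 = 0  ⇒  r_C1 = 2 (r>0 drops 1)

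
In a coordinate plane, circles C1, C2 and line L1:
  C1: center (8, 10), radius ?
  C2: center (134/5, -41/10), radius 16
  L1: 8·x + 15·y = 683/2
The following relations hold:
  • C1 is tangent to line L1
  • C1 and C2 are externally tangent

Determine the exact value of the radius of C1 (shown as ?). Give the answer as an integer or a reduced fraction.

1. [C1‖L1]  r_C1² − 225/4 = 0  ⇒  r_C1 = 15/2 (r>0 drops 1)
2. [ext C1·C2]  r_C1² + 32r_C1 − 1185/4 = 0  ⇒  r_C1 = 15/2 (r>0 drops 1)

15/2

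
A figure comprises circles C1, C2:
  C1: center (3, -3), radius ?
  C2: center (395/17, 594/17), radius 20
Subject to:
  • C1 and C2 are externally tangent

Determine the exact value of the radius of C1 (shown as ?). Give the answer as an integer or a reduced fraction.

23

1. [ext C1·C2]  r_C1² + 40r_C1 − 1449 = 0  ⇒  r_C1 = 23 (r>0 drops 1)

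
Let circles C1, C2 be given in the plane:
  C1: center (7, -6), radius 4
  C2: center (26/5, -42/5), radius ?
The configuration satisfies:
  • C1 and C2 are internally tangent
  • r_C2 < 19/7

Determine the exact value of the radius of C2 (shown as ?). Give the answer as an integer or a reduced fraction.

1

1. [int C1,C2]  r_C2² − 8r_C2 + 7 = 0  ⇒  r_C2 = 1 or 7
2. given r_C2 < 19/7: keep 1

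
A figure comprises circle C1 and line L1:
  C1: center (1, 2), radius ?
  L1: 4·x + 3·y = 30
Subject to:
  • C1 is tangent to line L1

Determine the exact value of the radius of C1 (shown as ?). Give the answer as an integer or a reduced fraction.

1. [C1‖L1]  r_C1² − 16 = 0  ⇒  r_C1 = 4 (r>0 drops 1)

4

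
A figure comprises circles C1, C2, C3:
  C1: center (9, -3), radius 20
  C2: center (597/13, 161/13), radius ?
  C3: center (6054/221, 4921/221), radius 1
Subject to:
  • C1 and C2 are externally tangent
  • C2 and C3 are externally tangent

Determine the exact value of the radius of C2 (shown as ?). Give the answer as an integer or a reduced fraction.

1. [ext C1·C2]  r_C2² + 40r_C2 − 1200 = 0  ⇒  r_C2 = 20 (r>0 drops 1)
2. [ext C2·C3]  r_C2² + 2r_C2 − 440 = 0  ⇒  r_C2 = 20 (r>0 drops 1)

20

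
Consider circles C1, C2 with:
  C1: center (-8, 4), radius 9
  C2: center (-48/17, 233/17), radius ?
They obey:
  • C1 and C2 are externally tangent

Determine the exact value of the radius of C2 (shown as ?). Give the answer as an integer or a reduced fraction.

2

1. [ext C1·C2]  r_C2² + 18r_C2 − 40 = 0  ⇒  r_C2 = 2 (r>0 drops 1)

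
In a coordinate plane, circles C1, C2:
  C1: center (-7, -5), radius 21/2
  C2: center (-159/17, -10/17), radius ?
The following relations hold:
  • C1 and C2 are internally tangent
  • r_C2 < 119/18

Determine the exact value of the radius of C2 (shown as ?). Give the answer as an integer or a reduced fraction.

1. [int C1,C2]  r_C2² − 21r_C2 + 341/4 = 0  ⇒  r_C2 = 11/2 or 31/2
2. given r_C2 < 119/18: keep 11/2

11/2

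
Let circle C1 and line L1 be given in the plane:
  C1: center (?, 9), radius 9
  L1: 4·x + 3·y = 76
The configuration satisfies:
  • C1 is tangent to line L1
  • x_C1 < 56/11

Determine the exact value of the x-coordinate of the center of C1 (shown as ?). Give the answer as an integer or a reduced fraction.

1. [C1‖L1]  x_C1² − (49/2)x_C1 + 47/2 = 0  ⇒  x_C1 = 1 or 47/2
2. given x_C1 < 56/11: keep 1

1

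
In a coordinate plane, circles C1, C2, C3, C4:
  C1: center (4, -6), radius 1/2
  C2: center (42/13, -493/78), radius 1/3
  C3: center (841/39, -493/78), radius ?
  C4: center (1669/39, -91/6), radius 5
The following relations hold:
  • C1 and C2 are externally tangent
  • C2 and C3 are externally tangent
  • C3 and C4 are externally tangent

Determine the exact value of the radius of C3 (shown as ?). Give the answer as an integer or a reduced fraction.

1. [ext C2·C3]  r_C3² + (2/3)r_C3 − 336 = 0  ⇒  r_C3 = 18 (r>0 drops 1)
2. [ext C3·C4]  r_C3² + 10r_C3 − 504 = 0  ⇒  r_C3 = 18 (r>0 drops 1)

18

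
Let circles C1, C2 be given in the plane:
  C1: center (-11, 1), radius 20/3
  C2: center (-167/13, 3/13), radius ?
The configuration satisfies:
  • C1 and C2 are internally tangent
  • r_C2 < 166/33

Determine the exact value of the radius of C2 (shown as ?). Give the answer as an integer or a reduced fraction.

1. [int C1,C2]  r_C2² − (40/3)r_C2 + 364/9 = 0  ⇒  r_C2 = 14/3 or 26/3
2. given r_C2 < 166/33: keep 14/3

14/3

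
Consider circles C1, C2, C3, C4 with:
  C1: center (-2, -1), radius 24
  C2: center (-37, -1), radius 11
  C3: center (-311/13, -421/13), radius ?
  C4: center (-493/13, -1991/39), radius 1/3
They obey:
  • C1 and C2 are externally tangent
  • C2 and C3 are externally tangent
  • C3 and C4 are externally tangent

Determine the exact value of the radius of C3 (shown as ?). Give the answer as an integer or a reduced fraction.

23

1. [ext C2·C3]  r_C3² + 22r_C3 − 1035 = 0  ⇒  r_C3 = 23 (r>0 drops 1)
2. [ext C3·C4]  r_C3² + (2/3)r_C3 − 1633/3 = 0  ⇒  r_C3 = 23 (r>0 drops 1)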